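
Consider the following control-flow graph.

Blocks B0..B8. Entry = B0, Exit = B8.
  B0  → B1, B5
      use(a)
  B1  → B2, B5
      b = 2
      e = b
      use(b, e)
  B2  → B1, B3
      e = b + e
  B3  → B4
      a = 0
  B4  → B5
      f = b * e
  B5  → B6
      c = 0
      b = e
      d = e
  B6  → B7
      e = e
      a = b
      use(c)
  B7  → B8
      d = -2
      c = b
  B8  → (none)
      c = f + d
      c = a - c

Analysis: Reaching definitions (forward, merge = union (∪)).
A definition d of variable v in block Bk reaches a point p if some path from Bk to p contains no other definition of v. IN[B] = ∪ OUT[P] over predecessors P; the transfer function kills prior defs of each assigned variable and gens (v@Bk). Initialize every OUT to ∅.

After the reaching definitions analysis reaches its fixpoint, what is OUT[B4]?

Answer: {a@B3, b@B1, e@B2, f@B4}

Working:
Per-block solution:
  B0:   IN={}   OUT={}
  B1:   IN={b@B1, e@B2}   OUT={b@B1, e@B1}
  B2:   IN={b@B1, e@B1}   OUT={b@B1, e@B2}
  B3:   IN={b@B1, e@B2}   OUT={a@B3, b@B1, e@B2}
  B4:   IN={a@B3, b@B1, e@B2}   OUT={a@B3, b@B1, e@B2, f@B4}
  B5:   IN={a@B3, b@B1, e@B1, e@B2, f@B4}   OUT={a@B3, b@B5, c@B5, d@B5, e@B1, e@B2, f@B4}
  B6:   IN={a@B3, b@B5, c@B5, d@B5, e@B1, e@B2, f@B4}   OUT={a@B6, b@B5, c@B5, d@B5, e@B6, f@B4}
  B7:   IN={a@B6, b@B5, c@B5, d@B5, e@B6, f@B4}   OUT={a@B6, b@B5, c@B7, d@B7, e@B6, f@B4}
  B8:   IN={a@B6, b@B5, c@B7, d@B7, e@B6, f@B4}   OUT={a@B6, b@B5, c@B8, d@B7, e@B6, f@B4}

Merge at B4: IN[B4] = OUT[B3] = {a@B3, b@B1, e@B2}
Applying B4's transfer function to that IN value gives OUT[B4] (row B4 above).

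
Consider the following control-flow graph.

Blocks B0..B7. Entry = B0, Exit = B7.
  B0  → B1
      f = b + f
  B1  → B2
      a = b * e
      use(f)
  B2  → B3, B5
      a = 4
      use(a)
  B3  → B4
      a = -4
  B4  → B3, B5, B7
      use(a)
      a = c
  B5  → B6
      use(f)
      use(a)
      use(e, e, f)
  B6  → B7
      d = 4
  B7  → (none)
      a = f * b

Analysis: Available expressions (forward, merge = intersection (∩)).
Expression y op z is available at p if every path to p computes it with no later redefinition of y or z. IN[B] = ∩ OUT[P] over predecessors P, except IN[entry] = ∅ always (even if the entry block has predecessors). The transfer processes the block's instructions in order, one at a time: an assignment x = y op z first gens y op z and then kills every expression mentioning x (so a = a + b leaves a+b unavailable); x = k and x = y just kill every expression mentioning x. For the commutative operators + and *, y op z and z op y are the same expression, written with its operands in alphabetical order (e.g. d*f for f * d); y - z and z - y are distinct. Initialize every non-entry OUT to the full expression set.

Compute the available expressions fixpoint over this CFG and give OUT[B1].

Converged values:
  B0:  IN={}  OUT={}
  B1:  IN={}  OUT={b*e}
  B2:  IN={b*e}  OUT={b*e}
  B3:  IN={b*e}  OUT={b*e}
  B4:  IN={b*e}  OUT={b*e}
  B5:  IN={b*e}  OUT={b*e}
  B6:  IN={b*e}  OUT={b*e}
  B7:  IN={b*e}  OUT={b*e, b*f}

Merge at B1: IN[B1] = OUT[B0] = {}
Applying B1's transfer function to that IN value gives OUT[B1] (row B1 above).

Answer: {b*e}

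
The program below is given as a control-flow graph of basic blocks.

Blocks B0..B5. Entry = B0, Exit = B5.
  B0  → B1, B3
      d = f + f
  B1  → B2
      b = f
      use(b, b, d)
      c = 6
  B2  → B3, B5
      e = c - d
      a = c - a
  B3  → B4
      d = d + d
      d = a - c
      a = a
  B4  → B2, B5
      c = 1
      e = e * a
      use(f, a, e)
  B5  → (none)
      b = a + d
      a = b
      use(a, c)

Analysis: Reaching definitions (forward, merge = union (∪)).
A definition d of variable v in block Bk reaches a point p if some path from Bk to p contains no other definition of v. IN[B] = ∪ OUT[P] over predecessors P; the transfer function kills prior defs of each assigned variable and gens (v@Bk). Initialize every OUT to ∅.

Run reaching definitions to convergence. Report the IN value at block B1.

Fixpoint table:
  B0:   IN={}   OUT={d@B0}
  B1:   IN={d@B0}   OUT={b@B1, c@B1, d@B0}
  B2:   IN={a@B3, b@B1, c@B1, c@B4, d@B0, d@B3, e@B4}   OUT={a@B2, b@B1, c@B1, c@B4, d@B0, d@B3, e@B2}
  B3:   IN={a@B2, b@B1, c@B1, c@B4, d@B0, d@B3, e@B2}   OUT={a@B3, b@B1, c@B1, c@B4, d@B3, e@B2}
  B4:   IN={a@B3, b@B1, c@B1, c@B4, d@B3, e@B2}   OUT={a@B3, b@B1, c@B4, d@B3, e@B4}
  B5:   IN={a@B2, a@B3, b@B1, c@B1, c@B4, d@B0, d@B3, e@B2, e@B4}   OUT={a@B5, b@B5, c@B1, c@B4, d@B0, d@B3, e@B2, e@B4}

Merge at B1: IN[B1] = OUT[B0] = {d@B0}

Answer: {d@B0}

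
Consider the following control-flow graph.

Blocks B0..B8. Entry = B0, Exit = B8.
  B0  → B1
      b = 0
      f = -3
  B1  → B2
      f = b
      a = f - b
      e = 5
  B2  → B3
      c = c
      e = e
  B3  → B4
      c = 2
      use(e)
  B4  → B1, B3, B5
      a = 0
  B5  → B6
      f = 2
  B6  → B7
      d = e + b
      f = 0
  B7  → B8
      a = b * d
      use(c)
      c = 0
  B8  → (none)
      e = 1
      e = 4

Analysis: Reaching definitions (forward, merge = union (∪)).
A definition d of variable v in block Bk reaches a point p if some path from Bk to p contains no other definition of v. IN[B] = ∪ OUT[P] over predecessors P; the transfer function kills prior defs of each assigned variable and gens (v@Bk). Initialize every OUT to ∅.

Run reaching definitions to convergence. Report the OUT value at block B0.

Per-block solution:
  B0: | IN={} | OUT={b@B0, f@B0}
  B1: | IN={a@B4, b@B0, c@B3, e@B2, f@B0, f@B1} | OUT={a@B1, b@B0, c@B3, e@B1, f@B1}
  B2: | IN={a@B1, b@B0, c@B3, e@B1, f@B1} | OUT={a@B1, b@B0, c@B2, e@B2, f@B1}
  B3: | IN={a@B1, a@B4, b@B0, c@B2, c@B3, e@B2, f@B1} | OUT={a@B1, a@B4, b@B0, c@B3, e@B2, f@B1}
  B4: | IN={a@B1, a@B4, b@B0, c@B3, e@B2, f@B1} | OUT={a@B4, b@B0, c@B3, e@B2, f@B1}
  B5: | IN={a@B4, b@B0, c@B3, e@B2, f@B1} | OUT={a@B4, b@B0, c@B3, e@B2, f@B5}
  B6: | IN={a@B4, b@B0, c@B3, e@B2, f@B5} | OUT={a@B4, b@B0, c@B3, d@B6, e@B2, f@B6}
  B7: | IN={a@B4, b@B0, c@B3, d@B6, e@B2, f@B6} | OUT={a@B7, b@B0, c@B7, d@B6, e@B2, f@B6}
  B8: | IN={a@B7, b@B0, c@B7, d@B6, e@B2, f@B6} | OUT={a@B7, b@B0, c@B7, d@B6, e@B8, f@B6}

B0 is the boundary node: IN[B0] = {}
Applying B0's transfer function to that IN value gives OUT[B0] (row B0 above).

Answer: {b@B0, f@B0}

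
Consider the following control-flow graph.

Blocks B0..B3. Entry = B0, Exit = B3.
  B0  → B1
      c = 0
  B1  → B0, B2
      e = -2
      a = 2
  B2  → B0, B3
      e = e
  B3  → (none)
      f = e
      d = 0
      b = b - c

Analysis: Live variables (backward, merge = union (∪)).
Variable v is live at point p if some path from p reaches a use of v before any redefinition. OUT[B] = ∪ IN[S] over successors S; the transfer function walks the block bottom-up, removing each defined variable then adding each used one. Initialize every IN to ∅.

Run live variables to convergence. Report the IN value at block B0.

Fixpoint table:
  B0:   IN={b}   OUT={b, c}
  B1:   IN={b, c}   OUT={b, c, e}
  B2:   IN={b, c, e}   OUT={b, c, e}
  B3:   IN={b, c, e}   OUT={}

Merge at B0: OUT[B0] = IN[B1] = {b, c}
Applying B0's transfer function to that OUT value gives IN[B0] (row B0 above).

Answer: {b}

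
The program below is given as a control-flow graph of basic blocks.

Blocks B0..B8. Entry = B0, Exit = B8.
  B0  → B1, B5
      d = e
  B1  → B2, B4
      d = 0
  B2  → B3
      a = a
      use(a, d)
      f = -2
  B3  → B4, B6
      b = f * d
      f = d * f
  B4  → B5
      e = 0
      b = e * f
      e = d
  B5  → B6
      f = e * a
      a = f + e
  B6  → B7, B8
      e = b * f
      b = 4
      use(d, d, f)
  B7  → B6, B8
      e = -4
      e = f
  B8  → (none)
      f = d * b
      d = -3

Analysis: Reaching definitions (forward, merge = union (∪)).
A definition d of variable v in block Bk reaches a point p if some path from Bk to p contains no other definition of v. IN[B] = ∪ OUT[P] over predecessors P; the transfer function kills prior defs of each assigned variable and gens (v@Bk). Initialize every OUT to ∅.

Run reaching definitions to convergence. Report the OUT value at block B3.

Converged values:
  B0:   IN={}   OUT={d@B0}
  B1:   IN={d@B0}   OUT={d@B1}
  B2:   IN={d@B1}   OUT={a@B2, d@B1, f@B2}
  B3:   IN={a@B2, d@B1, f@B2}   OUT={a@B2, b@B3, d@B1, f@B3}
  B4:   IN={a@B2, b@B3, d@B1, f@B3}   OUT={a@B2, b@B4, d@B1, e@B4, f@B3}
  B5:   IN={a@B2, b@B4, d@B0, d@B1, e@B4, f@B3}   OUT={a@B5, b@B4, d@B0, d@B1, e@B4, f@B5}
  B6:   IN={a@B2, a@B5, b@B3, b@B4, b@B6, d@B0, d@B1, e@B4, e@B7, f@B3, f@B5}   OUT={a@B2, a@B5, b@B6, d@B0, d@B1, e@B6, f@B3, f@B5}
  B7:   IN={a@B2, a@B5, b@B6, d@B0, d@B1, e@B6, f@B3, f@B5}   OUT={a@B2, a@B5, b@B6, d@B0, d@B1, e@B7, f@B3, f@B5}
  B8:   IN={a@B2, a@B5, b@B6, d@B0, d@B1, e@B6, e@B7, f@B3, f@B5}   OUT={a@B2, a@B5, b@B6, d@B8, e@B6, e@B7, f@B8}

Merge at B3: IN[B3] = OUT[B2] = {a@B2, d@B1, f@B2}
Applying B3's transfer function to that IN value gives OUT[B3] (row B3 above).

Answer: {a@B2, b@B3, d@B1, f@B3}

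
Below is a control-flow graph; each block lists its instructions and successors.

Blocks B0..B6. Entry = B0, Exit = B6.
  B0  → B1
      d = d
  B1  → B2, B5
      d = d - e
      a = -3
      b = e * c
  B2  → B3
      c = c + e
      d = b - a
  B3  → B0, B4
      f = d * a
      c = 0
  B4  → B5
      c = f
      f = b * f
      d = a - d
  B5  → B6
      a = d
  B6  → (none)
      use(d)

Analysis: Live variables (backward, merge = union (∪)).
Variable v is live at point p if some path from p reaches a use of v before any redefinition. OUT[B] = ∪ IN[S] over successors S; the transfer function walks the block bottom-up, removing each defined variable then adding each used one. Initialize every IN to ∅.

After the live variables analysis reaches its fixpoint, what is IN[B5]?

Answer: {d}

Trace:
Fixpoint table:
  B0:  IN={c, d, e}  OUT={c, d, e}
  B1:  IN={c, d, e}  OUT={a, b, c, d, e}
  B2:  IN={a, b, c, e}  OUT={a, b, d, e}
  B3:  IN={a, b, d, e}  OUT={a, b, c, d, e, f}
  B4:  IN={a, b, d, f}  OUT={d}
  B5:  IN={d}  OUT={d}
  B6:  IN={d}  OUT={}

Merge at B5: OUT[B5] = IN[B6] = {d}
Applying B5's transfer function to that OUT value gives IN[B5] (row B5 above).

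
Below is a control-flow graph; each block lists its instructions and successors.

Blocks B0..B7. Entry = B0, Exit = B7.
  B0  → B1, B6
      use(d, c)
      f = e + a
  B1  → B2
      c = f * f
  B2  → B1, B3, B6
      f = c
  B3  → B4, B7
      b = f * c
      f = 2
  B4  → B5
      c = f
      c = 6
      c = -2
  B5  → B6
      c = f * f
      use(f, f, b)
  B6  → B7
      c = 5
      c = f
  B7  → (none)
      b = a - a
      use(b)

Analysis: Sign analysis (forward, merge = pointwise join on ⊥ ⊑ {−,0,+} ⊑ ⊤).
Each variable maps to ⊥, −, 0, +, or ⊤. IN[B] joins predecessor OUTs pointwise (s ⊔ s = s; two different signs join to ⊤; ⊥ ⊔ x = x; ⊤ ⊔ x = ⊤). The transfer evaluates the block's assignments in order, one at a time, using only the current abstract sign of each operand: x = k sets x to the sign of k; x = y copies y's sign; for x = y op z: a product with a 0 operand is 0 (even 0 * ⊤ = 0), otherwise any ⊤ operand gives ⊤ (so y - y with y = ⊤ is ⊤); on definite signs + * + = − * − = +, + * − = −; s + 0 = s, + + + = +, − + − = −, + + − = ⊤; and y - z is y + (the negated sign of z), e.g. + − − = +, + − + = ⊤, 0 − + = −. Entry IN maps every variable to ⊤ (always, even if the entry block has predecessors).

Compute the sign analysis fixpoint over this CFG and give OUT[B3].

Answer: {a: ⊤, b: ⊤, c: ⊤, d: ⊤, e: ⊤, f: +}

Trace:
Fixpoint table:
  B0:  IN=(all ⊤)  OUT=(all ⊤)
  B1:  IN=(all ⊤)  OUT=(all ⊤)
  B2:  IN=(all ⊤)  OUT=(all ⊤)
  B3:  IN=(all ⊤)  OUT={f:+; rest ⊤}
  B4:  IN={f:+; rest ⊤}  OUT={c:-, f:+; rest ⊤}
  B5:  IN={c:-, f:+; rest ⊤}  OUT={c:+, f:+; rest ⊤}
  B6:  IN=(all ⊤)  OUT=(all ⊤)
  B7:  IN=(all ⊤)  OUT=(all ⊤)

Merge at B3: IN[B3] = OUT[B2] = {a: ⊤, b: ⊤, c: ⊤, d: ⊤, e: ⊤, f: ⊤}
Applying B3's transfer function to that IN value gives OUT[B3] (row B3 above).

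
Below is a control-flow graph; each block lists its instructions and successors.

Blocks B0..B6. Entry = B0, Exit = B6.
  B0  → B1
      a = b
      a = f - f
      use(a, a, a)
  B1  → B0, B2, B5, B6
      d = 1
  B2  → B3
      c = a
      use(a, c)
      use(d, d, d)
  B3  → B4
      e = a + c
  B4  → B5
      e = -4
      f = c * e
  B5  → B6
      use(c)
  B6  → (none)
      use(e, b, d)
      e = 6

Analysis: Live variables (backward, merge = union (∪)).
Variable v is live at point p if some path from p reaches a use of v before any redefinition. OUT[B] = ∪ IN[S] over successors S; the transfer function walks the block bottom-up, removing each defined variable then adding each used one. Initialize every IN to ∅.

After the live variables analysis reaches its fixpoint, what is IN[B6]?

Answer: {b, d, e}

Trace:
Converged values:
  B0:   IN={b, c, e, f}   OUT={a, b, c, e, f}
  B1:   IN={a, b, c, e, f}   OUT={a, b, c, d, e, f}
  B2:   IN={a, b, d}   OUT={a, b, c, d}
  B3:   IN={a, b, c, d}   OUT={b, c, d}
  B4:   IN={b, c, d}   OUT={b, c, d, e}
  B5:   IN={b, c, d, e}   OUT={b, d, e}
  B6:   IN={b, d, e}   OUT={}

B6 is the boundary node: OUT[B6] = {}
Applying B6's transfer function to that OUT value gives IN[B6] (row B6 above).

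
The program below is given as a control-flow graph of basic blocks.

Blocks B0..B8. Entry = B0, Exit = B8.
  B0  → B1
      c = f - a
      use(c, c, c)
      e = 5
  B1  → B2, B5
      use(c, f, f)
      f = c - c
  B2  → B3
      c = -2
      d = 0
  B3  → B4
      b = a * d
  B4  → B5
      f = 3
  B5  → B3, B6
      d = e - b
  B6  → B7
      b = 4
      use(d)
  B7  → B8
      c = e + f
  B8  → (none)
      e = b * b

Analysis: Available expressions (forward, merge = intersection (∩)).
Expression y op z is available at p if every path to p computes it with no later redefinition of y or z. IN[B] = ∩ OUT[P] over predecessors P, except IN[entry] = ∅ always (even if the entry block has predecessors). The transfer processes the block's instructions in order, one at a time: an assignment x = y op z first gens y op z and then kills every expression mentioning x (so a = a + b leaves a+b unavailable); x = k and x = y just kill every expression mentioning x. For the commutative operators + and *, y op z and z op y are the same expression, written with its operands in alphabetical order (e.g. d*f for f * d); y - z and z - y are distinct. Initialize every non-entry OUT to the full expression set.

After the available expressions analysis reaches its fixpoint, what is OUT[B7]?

Answer: {e+f}

Trace:
Per-block solution:
  B0:  IN={}  OUT={f-a}
  B1:  IN={f-a}  OUT={c-c}
  B2:  IN={c-c}  OUT={}
  B3:  IN={}  OUT={a*d}
  B4:  IN={a*d}  OUT={a*d}
  B5:  IN={}  OUT={e-b}
  B6:  IN={e-b}  OUT={}
  B7:  IN={}  OUT={e+f}
  B8:  IN={e+f}  OUT={b*b}

Merge at B7: IN[B7] = OUT[B6] = {}
Applying B7's transfer function to that IN value gives OUT[B7] (row B7 above).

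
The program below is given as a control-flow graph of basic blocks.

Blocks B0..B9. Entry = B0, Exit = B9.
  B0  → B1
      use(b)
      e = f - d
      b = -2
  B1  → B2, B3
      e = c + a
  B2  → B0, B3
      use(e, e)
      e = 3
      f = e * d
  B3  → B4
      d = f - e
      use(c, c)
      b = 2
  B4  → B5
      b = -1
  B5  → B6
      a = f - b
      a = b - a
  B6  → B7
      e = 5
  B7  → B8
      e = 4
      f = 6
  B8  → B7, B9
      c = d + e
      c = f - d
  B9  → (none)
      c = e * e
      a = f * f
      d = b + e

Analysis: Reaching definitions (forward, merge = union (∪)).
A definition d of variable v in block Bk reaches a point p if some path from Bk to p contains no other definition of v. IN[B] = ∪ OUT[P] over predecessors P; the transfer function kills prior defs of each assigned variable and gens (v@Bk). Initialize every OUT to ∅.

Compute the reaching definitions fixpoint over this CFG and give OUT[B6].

Fixpoint table:
  B0:   IN={b@B0, e@B2, f@B2}   OUT={b@B0, e@B0, f@B2}
  B1:   IN={b@B0, e@B0, f@B2}   OUT={b@B0, e@B1, f@B2}
  B2:   IN={b@B0, e@B1, f@B2}   OUT={b@B0, e@B2, f@B2}
  B3:   IN={b@B0, e@B1, e@B2, f@B2}   OUT={b@B3, d@B3, e@B1, e@B2, f@B2}
  B4:   IN={b@B3, d@B3, e@B1, e@B2, f@B2}   OUT={b@B4, d@B3, e@B1, e@B2, f@B2}
  B5:   IN={b@B4, d@B3, e@B1, e@B2, f@B2}   OUT={a@B5, b@B4, d@B3, e@B1, e@B2, f@B2}
  B6:   IN={a@B5, b@B4, d@B3, e@B1, e@B2, f@B2}   OUT={a@B5, b@B4, d@B3, e@B6, f@B2}
  B7:   IN={a@B5, b@B4, c@B8, d@B3, e@B6, e@B7, f@B2, f@B7}   OUT={a@B5, b@B4, c@B8, d@B3, e@B7, f@B7}
  B8:   IN={a@B5, b@B4, c@B8, d@B3, e@B7, f@B7}   OUT={a@B5, b@B4, c@B8, d@B3, e@B7, f@B7}
  B9:   IN={a@B5, b@B4, c@B8, d@B3, e@B7, f@B7}   OUT={a@B9, b@B4, c@B9, d@B9, e@B7, f@B7}

Merge at B6: IN[B6] = OUT[B5] = {a@B5, b@B4, d@B3, e@B1, e@B2, f@B2}
Applying B6's transfer function to that IN value gives OUT[B6] (row B6 above).

Answer: {a@B5, b@B4, d@B3, e@B6, f@B2}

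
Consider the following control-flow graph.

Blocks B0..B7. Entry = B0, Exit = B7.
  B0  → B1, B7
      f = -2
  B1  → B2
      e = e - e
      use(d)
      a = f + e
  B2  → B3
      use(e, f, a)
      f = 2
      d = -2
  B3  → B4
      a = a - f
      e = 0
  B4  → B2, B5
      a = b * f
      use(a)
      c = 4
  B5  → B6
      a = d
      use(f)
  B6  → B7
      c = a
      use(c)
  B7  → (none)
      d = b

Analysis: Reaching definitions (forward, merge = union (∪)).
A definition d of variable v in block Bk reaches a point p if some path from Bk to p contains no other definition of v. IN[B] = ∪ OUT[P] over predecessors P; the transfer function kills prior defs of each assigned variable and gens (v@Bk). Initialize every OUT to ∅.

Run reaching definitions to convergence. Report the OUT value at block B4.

Answer: {a@B4, c@B4, d@B2, e@B3, f@B2}

Derivation:
Fixpoint table:
  B0: | IN={} | OUT={f@B0}
  B1: | IN={f@B0} | OUT={a@B1, e@B1, f@B0}
  B2: | IN={a@B1, a@B4, c@B4, d@B2, e@B1, e@B3, f@B0, f@B2} | OUT={a@B1, a@B4, c@B4, d@B2, e@B1, e@B3, f@B2}
  B3: | IN={a@B1, a@B4, c@B4, d@B2, e@B1, e@B3, f@B2} | OUT={a@B3, c@B4, d@B2, e@B3, f@B2}
  B4: | IN={a@B3, c@B4, d@B2, e@B3, f@B2} | OUT={a@B4, c@B4, d@B2, e@B3, f@B2}
  B5: | IN={a@B4, c@B4, d@B2, e@B3, f@B2} | OUT={a@B5, c@B4, d@B2, e@B3, f@B2}
  B6: | IN={a@B5, c@B4, d@B2, e@B3, f@B2} | OUT={a@B5, c@B6, d@B2, e@B3, f@B2}
  B7: | IN={a@B5, c@B6, d@B2, e@B3, f@B0, f@B2} | OUT={a@B5, c@B6, d@B7, e@B3, f@B0, f@B2}

Merge at B4: IN[B4] = OUT[B3] = {a@B3, c@B4, d@B2, e@B3, f@B2}
Applying B4's transfer function to that IN value gives OUT[B4] (row B4 above).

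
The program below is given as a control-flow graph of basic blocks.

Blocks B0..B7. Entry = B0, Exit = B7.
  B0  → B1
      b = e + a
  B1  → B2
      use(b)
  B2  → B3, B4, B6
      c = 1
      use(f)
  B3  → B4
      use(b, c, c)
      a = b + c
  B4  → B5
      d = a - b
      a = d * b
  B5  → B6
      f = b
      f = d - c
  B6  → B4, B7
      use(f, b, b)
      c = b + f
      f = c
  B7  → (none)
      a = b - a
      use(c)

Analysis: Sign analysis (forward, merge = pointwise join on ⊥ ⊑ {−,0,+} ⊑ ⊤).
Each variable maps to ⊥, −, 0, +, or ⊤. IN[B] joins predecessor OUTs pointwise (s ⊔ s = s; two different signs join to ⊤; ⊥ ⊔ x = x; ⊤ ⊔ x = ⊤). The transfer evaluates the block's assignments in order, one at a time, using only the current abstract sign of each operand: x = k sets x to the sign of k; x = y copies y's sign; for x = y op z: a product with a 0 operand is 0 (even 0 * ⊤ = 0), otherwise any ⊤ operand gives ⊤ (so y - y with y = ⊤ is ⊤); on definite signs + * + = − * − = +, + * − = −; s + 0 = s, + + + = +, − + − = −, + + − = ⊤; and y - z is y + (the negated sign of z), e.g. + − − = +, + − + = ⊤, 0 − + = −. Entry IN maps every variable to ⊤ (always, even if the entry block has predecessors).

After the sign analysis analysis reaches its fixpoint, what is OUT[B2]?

Per-block solution:
  B0:  IN=(all ⊤)  OUT=(all ⊤)
  B1:  IN=(all ⊤)  OUT=(all ⊤)
  B2:  IN=(all ⊤)  OUT={c:+; rest ⊤}
  B3:  IN={c:+; rest ⊤}  OUT={c:+; rest ⊤}
  B4:  IN=(all ⊤)  OUT=(all ⊤)
  B5:  IN=(all ⊤)  OUT=(all ⊤)
  B6:  IN=(all ⊤)  OUT=(all ⊤)
  B7:  IN=(all ⊤)  OUT=(all ⊤)

Merge at B2: IN[B2] = OUT[B1] = {a: ⊤, b: ⊤, c: ⊤, d: ⊤, e: ⊤, f: ⊤}
Applying B2's transfer function to that IN value gives OUT[B2] (row B2 above).

Answer: {a: ⊤, b: ⊤, c: +, d: ⊤, e: ⊤, f: ⊤}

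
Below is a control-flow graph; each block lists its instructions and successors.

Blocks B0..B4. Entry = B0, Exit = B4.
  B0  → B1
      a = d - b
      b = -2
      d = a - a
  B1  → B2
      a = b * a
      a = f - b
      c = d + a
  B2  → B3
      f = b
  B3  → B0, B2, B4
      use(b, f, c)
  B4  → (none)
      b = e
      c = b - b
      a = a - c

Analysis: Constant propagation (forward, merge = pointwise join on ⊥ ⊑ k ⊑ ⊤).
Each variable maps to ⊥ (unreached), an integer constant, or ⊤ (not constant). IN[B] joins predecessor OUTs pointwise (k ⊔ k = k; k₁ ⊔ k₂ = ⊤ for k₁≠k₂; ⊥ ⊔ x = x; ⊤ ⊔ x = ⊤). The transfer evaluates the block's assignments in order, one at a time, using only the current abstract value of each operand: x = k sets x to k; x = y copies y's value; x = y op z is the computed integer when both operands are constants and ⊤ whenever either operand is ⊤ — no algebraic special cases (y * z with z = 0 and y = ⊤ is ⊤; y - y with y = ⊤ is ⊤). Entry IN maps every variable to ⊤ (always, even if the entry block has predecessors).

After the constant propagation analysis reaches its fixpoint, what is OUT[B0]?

Converged values:
  B0:  IN=(all ⊤)  OUT={b:-2; rest ⊤}
  B1:  IN={b:-2; rest ⊤}  OUT={b:-2; rest ⊤}
  B2:  IN={b:-2; rest ⊤}  OUT={b:-2, f:-2; rest ⊤}
  B3:  IN={b:-2, f:-2; rest ⊤}  OUT={b:-2, f:-2; rest ⊤}
  B4:  IN={b:-2, f:-2; rest ⊤}  OUT={f:-2; rest ⊤}

Merge at B0 (entry node, so the boundary value (all ⊤) is joined with the incoming edge(s)): IN[B0] = (all ⊤) ⊔ OUT[B3] = {a: ⊤, b: ⊤, c: ⊤, d: ⊤, e: ⊤, f: ⊤}
Applying B0's transfer function to that IN value gives OUT[B0] (row B0 above).

Answer: {a: ⊤, b: -2, c: ⊤, d: ⊤, e: ⊤, f: ⊤}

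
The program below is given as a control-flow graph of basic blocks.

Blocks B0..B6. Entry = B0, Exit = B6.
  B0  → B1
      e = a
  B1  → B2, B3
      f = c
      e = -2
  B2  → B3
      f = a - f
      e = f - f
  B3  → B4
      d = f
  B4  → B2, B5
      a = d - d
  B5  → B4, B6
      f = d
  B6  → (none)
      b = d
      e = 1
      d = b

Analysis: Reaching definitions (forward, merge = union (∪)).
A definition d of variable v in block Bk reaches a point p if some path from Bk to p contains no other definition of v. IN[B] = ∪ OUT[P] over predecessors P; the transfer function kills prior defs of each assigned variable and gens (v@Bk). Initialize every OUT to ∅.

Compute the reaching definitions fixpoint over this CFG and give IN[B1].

Converged values:
  B0: | IN={} | OUT={e@B0}
  B1: | IN={e@B0} | OUT={e@B1, f@B1}
  B2: | IN={a@B4, d@B3, e@B1, e@B2, f@B1, f@B2, f@B5} | OUT={a@B4, d@B3, e@B2, f@B2}
  B3: | IN={a@B4, d@B3, e@B1, e@B2, f@B1, f@B2} | OUT={a@B4, d@B3, e@B1, e@B2, f@B1, f@B2}
  B4: | IN={a@B4, d@B3, e@B1, e@B2, f@B1, f@B2, f@B5} | OUT={a@B4, d@B3, e@B1, e@B2, f@B1, f@B2, f@B5}
  B5: | IN={a@B4, d@B3, e@B1, e@B2, f@B1, f@B2, f@B5} | OUT={a@B4, d@B3, e@B1, e@B2, f@B5}
  B6: | IN={a@B4, d@B3, e@B1, e@B2, f@B5} | OUT={a@B4, b@B6, d@B6, e@B6, f@B5}

Merge at B1: IN[B1] = OUT[B0] = {e@B0}

Answer: {e@B0}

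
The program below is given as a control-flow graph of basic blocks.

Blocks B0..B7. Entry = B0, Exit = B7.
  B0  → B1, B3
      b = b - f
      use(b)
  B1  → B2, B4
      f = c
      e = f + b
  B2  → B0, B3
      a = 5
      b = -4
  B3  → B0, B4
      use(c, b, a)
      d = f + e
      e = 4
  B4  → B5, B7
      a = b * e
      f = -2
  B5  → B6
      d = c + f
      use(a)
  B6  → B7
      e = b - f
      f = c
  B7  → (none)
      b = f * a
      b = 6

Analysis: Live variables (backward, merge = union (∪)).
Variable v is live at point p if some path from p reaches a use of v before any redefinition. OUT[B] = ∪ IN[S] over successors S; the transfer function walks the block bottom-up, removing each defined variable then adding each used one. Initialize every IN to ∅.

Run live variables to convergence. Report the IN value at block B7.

Answer: {a, f}

Trace:
Converged values:
  B0:   IN={a, b, c, e, f}   OUT={a, b, c, e, f}
  B1:   IN={b, c}   OUT={b, c, e, f}
  B2:   IN={c, e, f}   OUT={a, b, c, e, f}
  B3:   IN={a, b, c, e, f}   OUT={a, b, c, e, f}
  B4:   IN={b, c, e}   OUT={a, b, c, f}
  B5:   IN={a, b, c, f}   OUT={a, b, c, f}
  B6:   IN={a, b, c, f}   OUT={a, f}
  B7:   IN={a, f}   OUT={}

B7 is the boundary node: OUT[B7] = {}
Applying B7's transfer function to that OUT value gives IN[B7] (row B7 above).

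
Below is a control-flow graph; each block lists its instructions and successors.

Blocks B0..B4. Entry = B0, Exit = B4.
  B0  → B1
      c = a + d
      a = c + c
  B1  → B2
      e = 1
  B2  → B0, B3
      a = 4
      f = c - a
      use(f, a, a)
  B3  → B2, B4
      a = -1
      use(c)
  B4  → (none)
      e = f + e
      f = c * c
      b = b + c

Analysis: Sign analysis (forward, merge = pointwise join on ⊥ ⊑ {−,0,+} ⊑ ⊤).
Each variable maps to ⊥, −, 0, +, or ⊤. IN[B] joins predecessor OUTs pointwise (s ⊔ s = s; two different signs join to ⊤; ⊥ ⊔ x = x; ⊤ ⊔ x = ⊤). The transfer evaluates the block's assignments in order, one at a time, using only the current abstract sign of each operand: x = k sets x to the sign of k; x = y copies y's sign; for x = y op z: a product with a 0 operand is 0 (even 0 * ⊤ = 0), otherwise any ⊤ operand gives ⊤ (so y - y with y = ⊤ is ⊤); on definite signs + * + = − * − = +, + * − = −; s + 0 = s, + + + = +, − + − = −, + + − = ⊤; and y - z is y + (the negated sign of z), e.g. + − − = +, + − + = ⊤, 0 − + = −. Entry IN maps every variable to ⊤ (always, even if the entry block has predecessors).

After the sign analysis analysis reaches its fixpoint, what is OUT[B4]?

Converged values:
  B0:   IN=(all ⊤)   OUT=(all ⊤)
  B1:   IN=(all ⊤)   OUT={e:+; rest ⊤}
  B2:   IN={e:+; rest ⊤}   OUT={a:+, e:+; rest ⊤}
  B3:   IN={a:+, e:+; rest ⊤}   OUT={a:-, e:+; rest ⊤}
  B4:   IN={a:-, e:+; rest ⊤}   OUT={a:-; rest ⊤}

Merge at B4: IN[B4] = OUT[B3] = {a: -, b: ⊤, c: ⊤, d: ⊤, e: +, f: ⊤}
Applying B4's transfer function to that IN value gives OUT[B4] (row B4 above).

Answer: {a: -, b: ⊤, c: ⊤, d: ⊤, e: ⊤, f: ⊤}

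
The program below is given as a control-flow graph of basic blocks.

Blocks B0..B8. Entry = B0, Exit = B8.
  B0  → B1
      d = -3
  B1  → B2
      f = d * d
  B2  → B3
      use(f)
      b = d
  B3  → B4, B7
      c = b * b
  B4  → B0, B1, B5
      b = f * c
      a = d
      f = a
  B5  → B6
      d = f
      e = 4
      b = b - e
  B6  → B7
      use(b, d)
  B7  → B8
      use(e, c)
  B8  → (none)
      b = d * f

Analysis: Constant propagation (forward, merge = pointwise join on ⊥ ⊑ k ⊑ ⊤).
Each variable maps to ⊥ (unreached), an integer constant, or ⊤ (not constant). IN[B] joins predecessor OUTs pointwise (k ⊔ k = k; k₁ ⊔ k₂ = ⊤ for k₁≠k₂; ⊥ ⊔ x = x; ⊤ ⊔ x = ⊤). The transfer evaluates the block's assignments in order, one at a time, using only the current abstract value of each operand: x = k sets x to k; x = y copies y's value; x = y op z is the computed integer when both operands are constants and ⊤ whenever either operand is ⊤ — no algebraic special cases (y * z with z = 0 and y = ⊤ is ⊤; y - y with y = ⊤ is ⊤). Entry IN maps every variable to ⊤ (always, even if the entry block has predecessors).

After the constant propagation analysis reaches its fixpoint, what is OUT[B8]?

Per-block solution:
  B0:  IN=(all ⊤)  OUT={d:-3; rest ⊤}
  B1:  IN={d:-3; rest ⊤}  OUT={d:-3, f:9; rest ⊤}
  B2:  IN={d:-3, f:9; rest ⊤}  OUT={b:-3, d:-3, f:9; rest ⊤}
  B3:  IN={b:-3, d:-3, f:9; rest ⊤}  OUT={b:-3, c:9, d:-3, f:9; rest ⊤}
  B4:  IN={b:-3, c:9, d:-3, f:9; rest ⊤}  OUT={a:-3, b:81, c:9, d:-3, f:-3; rest ⊤}
  B5:  IN={a:-3, b:81, c:9, d:-3, f:-3; rest ⊤}  OUT={a:-3, b:77, c:9, d:-3, e:4, f:-3; rest ⊤}
  B6:  IN={a:-3, b:77, c:9, d:-3, e:4, f:-3; rest ⊤}  OUT={a:-3, b:77, c:9, d:-3, e:4, f:-3; rest ⊤}
  B7:  IN={c:9, d:-3; rest ⊤}  OUT={c:9, d:-3; rest ⊤}
  B8:  IN={c:9, d:-3; rest ⊤}  OUT={c:9, d:-3; rest ⊤}

Merge at B8: IN[B8] = OUT[B7] = {a: ⊤, b: ⊤, c: 9, d: -3, e: ⊤, f: ⊤}
Applying B8's transfer function to that IN value gives OUT[B8] (row B8 above).

Answer: {a: ⊤, b: ⊤, c: 9, d: -3, e: ⊤, f: ⊤}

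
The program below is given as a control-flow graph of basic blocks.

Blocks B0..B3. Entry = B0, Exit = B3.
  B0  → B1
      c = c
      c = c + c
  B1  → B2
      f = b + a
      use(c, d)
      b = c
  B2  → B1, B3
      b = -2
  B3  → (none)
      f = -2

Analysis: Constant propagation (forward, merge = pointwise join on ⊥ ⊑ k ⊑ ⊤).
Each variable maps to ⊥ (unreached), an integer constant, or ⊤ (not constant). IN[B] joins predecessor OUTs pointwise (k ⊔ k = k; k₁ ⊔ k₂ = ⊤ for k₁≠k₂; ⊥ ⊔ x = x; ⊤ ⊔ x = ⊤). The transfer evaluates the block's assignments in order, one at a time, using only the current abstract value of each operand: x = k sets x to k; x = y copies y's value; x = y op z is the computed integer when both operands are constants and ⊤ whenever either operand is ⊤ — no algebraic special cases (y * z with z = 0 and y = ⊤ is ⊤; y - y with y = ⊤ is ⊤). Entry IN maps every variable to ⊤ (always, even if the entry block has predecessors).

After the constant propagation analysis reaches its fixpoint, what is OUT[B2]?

Answer: {a: ⊤, b: -2, c: ⊤, d: ⊤, e: ⊤, f: ⊤}

Trace:
Fixpoint table:
  B0:   IN=(all ⊤)   OUT=(all ⊤)
  B1:   IN=(all ⊤)   OUT=(all ⊤)
  B2:   IN=(all ⊤)   OUT={b:-2; rest ⊤}
  B3:   IN={b:-2; rest ⊤}   OUT={b:-2, f:-2; rest ⊤}

Merge at B2: IN[B2] = OUT[B1] = {a: ⊤, b: ⊤, c: ⊤, d: ⊤, e: ⊤, f: ⊤}
Applying B2's transfer function to that IN value gives OUT[B2] (row B2 above).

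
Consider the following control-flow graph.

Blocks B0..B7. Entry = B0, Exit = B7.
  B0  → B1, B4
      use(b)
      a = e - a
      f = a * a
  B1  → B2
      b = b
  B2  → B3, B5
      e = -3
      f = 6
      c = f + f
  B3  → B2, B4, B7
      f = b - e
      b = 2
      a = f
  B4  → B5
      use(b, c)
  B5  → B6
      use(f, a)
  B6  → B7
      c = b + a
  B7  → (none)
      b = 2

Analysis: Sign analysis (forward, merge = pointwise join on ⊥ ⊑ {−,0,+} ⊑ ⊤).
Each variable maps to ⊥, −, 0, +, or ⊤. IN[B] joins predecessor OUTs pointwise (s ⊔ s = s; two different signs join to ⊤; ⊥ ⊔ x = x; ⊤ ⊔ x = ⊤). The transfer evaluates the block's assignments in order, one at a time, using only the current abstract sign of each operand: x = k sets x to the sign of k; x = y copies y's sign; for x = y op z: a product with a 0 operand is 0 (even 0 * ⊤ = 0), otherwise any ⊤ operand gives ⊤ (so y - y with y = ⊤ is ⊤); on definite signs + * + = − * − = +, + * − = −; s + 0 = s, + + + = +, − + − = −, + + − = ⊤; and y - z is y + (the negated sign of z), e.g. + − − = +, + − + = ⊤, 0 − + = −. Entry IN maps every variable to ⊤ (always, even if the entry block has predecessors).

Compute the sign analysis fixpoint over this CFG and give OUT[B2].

Fixpoint table:
  B0: | IN=(all ⊤) | OUT=(all ⊤)
  B1: | IN=(all ⊤) | OUT=(all ⊤)
  B2: | IN=(all ⊤) | OUT={c:+, e:-, f:+; rest ⊤}
  B3: | IN={c:+, e:-, f:+; rest ⊤} | OUT={b:+, c:+, e:-; rest ⊤}
  B4: | IN=(all ⊤) | OUT=(all ⊤)
  B5: | IN=(all ⊤) | OUT=(all ⊤)
  B6: | IN=(all ⊤) | OUT=(all ⊤)
  B7: | IN=(all ⊤) | OUT={b:+; rest ⊤}

Merge at B2: IN[B2] = OUT[B1] ⊔ OUT[B3] = {a: ⊤, b: ⊤, c: ⊤, d: ⊤, e: ⊤, f: ⊤}
Applying B2's transfer function to that IN value gives OUT[B2] (row B2 above).

Answer: {a: ⊤, b: ⊤, c: +, d: ⊤, e: -, f: +}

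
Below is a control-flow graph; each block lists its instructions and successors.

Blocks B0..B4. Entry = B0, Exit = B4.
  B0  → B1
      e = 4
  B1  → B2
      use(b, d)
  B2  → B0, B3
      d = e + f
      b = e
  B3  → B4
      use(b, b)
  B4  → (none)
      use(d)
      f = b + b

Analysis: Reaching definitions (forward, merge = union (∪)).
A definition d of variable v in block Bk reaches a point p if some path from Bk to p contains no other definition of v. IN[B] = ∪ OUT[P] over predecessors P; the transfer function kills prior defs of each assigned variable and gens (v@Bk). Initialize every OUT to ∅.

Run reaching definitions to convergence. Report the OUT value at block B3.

Answer: {b@B2, d@B2, e@B0}

Working:
Per-block solution:
  B0:  IN={b@B2, d@B2, e@B0}  OUT={b@B2, d@B2, e@B0}
  B1:  IN={b@B2, d@B2, e@B0}  OUT={b@B2, d@B2, e@B0}
  B2:  IN={b@B2, d@B2, e@B0}  OUT={b@B2, d@B2, e@B0}
  B3:  IN={b@B2, d@B2, e@B0}  OUT={b@B2, d@B2, e@B0}
  B4:  IN={b@B2, d@B2, e@B0}  OUT={b@B2, d@B2, e@B0, f@B4}

Merge at B3: IN[B3] = OUT[B2] = {b@B2, d@B2, e@B0}
Applying B3's transfer function to that IN value gives OUT[B3] (row B3 above).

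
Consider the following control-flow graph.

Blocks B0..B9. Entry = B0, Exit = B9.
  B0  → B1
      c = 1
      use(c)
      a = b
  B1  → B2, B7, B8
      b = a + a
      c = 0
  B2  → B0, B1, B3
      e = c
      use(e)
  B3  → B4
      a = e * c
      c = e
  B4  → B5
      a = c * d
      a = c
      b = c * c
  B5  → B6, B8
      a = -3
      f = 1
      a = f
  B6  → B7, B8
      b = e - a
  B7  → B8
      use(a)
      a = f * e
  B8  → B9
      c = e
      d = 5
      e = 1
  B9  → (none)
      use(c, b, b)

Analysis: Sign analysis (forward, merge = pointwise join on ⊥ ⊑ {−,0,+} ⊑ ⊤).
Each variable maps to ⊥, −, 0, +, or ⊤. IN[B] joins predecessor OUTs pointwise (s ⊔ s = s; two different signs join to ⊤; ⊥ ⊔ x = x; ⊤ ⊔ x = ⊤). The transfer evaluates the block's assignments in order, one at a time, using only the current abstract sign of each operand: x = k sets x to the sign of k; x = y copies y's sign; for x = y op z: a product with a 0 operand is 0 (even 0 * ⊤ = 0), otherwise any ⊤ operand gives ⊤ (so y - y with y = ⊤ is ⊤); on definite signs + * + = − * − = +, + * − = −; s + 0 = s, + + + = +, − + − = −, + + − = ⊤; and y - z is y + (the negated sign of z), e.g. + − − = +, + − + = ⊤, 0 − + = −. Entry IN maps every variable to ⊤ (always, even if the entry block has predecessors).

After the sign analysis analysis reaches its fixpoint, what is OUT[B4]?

Converged values:
  B0:  IN=(all ⊤)  OUT={c:+; rest ⊤}
  B1:  IN=(all ⊤)  OUT={c:0; rest ⊤}
  B2:  IN={c:0; rest ⊤}  OUT={c:0, e:0; rest ⊤}
  B3:  IN={c:0, e:0; rest ⊤}  OUT={a:0, c:0, e:0; rest ⊤}
  B4:  IN={a:0, c:0, e:0; rest ⊤}  OUT={a:0, b:0, c:0, e:0; rest ⊤}
  B5:  IN={a:0, b:0, c:0, e:0; rest ⊤}  OUT={a:+, b:0, c:0, e:0, f:+; rest ⊤}
  B6:  IN={a:+, b:0, c:0, e:0, f:+; rest ⊤}  OUT={a:+, b:-, c:0, e:0, f:+; rest ⊤}
  B7:  IN={c:0; rest ⊤}  OUT={c:0; rest ⊤}
  B8:  IN={c:0; rest ⊤}  OUT={d:+, e:+; rest ⊤}
  B9:  IN={d:+, e:+; rest ⊤}  OUT={d:+, e:+; rest ⊤}

Merge at B4: IN[B4] = OUT[B3] = {a: 0, b: ⊤, c: 0, d: ⊤, e: 0, f: ⊤}
Applying B4's transfer function to that IN value gives OUT[B4] (row B4 above).

Answer: {a: 0, b: 0, c: 0, d: ⊤, e: 0, f: ⊤}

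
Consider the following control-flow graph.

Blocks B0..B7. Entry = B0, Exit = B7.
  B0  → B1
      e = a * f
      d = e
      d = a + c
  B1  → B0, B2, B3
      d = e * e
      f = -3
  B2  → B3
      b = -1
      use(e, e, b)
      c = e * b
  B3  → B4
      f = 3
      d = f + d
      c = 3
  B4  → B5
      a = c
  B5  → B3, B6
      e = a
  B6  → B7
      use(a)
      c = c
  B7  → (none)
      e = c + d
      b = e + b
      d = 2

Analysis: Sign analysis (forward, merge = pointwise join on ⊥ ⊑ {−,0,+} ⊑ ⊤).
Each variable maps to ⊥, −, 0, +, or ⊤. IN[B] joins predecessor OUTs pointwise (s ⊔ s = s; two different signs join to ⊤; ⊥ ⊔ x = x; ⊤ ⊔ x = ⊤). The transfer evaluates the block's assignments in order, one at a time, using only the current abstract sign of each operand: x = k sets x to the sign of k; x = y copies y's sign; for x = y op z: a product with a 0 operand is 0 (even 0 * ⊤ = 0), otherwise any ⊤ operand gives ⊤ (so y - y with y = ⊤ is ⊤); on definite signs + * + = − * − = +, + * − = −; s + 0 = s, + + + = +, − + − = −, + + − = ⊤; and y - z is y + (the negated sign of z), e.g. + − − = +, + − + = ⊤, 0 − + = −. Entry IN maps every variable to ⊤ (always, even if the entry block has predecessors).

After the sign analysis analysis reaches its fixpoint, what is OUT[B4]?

Fixpoint table:
  B0:  IN=(all ⊤)  OUT=(all ⊤)
  B1:  IN=(all ⊤)  OUT={f:-; rest ⊤}
  B2:  IN={f:-; rest ⊤}  OUT={b:-, f:-; rest ⊤}
  B3:  IN=(all ⊤)  OUT={c:+, f:+; rest ⊤}
  B4:  IN={c:+, f:+; rest ⊤}  OUT={a:+, c:+, f:+; rest ⊤}
  B5:  IN={a:+, c:+, f:+; rest ⊤}  OUT={a:+, c:+, e:+, f:+; rest ⊤}
  B6:  IN={a:+, c:+, e:+, f:+; rest ⊤}  OUT={a:+, c:+, e:+, f:+; rest ⊤}
  B7:  IN={a:+, c:+, e:+, f:+; rest ⊤}  OUT={a:+, c:+, d:+, f:+; rest ⊤}

Merge at B4: IN[B4] = OUT[B3] = {a: ⊤, b: ⊤, c: +, d: ⊤, e: ⊤, f: +}
Applying B4's transfer function to that IN value gives OUT[B4] (row B4 above).

Answer: {a: +, b: ⊤, c: +, d: ⊤, e: ⊤, f: +}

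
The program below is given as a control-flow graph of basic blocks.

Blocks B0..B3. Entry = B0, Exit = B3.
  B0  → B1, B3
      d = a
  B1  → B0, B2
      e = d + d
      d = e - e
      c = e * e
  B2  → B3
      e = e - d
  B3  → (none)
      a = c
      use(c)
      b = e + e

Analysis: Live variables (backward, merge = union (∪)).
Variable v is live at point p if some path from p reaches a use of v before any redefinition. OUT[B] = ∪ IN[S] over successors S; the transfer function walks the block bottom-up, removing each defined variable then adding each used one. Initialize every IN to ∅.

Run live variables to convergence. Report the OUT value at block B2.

Fixpoint table:
  B0:  IN={a, c, e}  OUT={a, c, d, e}
  B1:  IN={a, d}  OUT={a, c, d, e}
  B2:  IN={c, d, e}  OUT={c, e}
  B3:  IN={c, e}  OUT={}

Merge at B2: OUT[B2] = IN[B3] = {c, e}

Answer: {c, e}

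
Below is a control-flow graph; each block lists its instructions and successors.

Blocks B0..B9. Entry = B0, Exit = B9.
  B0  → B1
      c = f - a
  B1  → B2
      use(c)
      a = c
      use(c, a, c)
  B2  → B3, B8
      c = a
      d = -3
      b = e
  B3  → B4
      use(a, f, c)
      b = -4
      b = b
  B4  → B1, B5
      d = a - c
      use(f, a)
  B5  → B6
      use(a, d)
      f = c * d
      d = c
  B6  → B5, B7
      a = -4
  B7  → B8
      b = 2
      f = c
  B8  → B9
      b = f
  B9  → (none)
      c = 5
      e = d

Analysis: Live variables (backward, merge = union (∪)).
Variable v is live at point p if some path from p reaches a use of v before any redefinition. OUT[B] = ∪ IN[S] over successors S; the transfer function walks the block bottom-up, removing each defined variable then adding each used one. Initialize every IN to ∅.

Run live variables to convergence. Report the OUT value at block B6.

Per-block solution:
  B0: | IN={a, e, f} | OUT={c, e, f}
  B1: | IN={c, e, f} | OUT={a, e, f}
  B2: | IN={a, e, f} | OUT={a, c, d, e, f}
  B3: | IN={a, c, e, f} | OUT={a, c, e, f}
  B4: | IN={a, c, e, f} | OUT={a, c, d, e, f}
  B5: | IN={a, c, d} | OUT={c, d}
  B6: | IN={c, d} | OUT={a, c, d}
  B7: | IN={c, d} | OUT={d, f}
  B8: | IN={d, f} | OUT={d}
  B9: | IN={d} | OUT={}

Merge at B6: OUT[B6] = IN[B5] ⊔ IN[B7] = {a, c, d}

Answer: {a, c, d}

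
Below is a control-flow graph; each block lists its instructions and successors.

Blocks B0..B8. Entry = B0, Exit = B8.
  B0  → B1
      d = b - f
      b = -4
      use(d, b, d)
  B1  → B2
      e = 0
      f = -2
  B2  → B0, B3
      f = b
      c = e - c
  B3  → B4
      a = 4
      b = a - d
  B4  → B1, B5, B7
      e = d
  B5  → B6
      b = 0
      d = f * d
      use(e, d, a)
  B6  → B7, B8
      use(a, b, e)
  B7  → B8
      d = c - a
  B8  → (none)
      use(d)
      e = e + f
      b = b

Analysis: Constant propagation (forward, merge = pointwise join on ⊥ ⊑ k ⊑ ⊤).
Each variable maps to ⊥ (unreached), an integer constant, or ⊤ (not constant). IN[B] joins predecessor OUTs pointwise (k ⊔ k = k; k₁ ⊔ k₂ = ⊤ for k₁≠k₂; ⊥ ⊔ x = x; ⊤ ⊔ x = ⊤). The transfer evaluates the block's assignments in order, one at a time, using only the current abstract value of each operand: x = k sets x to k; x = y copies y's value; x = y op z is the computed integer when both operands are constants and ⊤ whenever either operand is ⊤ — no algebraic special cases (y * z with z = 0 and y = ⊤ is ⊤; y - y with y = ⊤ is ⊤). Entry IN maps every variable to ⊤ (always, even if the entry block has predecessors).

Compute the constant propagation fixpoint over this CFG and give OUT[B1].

Per-block solution:
  B0: | IN=(all ⊤) | OUT={b:-4; rest ⊤}
  B1: | IN=(all ⊤) | OUT={e:0, f:-2; rest ⊤}
  B2: | IN={e:0, f:-2; rest ⊤} | OUT={e:0; rest ⊤}
  B3: | IN={e:0; rest ⊤} | OUT={a:4, e:0; rest ⊤}
  B4: | IN={a:4, e:0; rest ⊤} | OUT={a:4; rest ⊤}
  B5: | IN={a:4; rest ⊤} | OUT={a:4, b:0; rest ⊤}
  B6: | IN={a:4, b:0; rest ⊤} | OUT={a:4, b:0; rest ⊤}
  B7: | IN={a:4; rest ⊤} | OUT={a:4; rest ⊤}
  B8: | IN={a:4; rest ⊤} | OUT={a:4; rest ⊤}

Merge at B1: IN[B1] = OUT[B0] ⊔ OUT[B4] = {a: ⊤, b: ⊤, c: ⊤, d: ⊤, e: ⊤, f: ⊤}
Applying B1's transfer function to that IN value gives OUT[B1] (row B1 above).

Answer: {a: ⊤, b: ⊤, c: ⊤, d: ⊤, e: 0, f: -2}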